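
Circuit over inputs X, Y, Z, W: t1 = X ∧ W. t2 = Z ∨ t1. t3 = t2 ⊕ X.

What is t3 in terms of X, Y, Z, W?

t1 = X ∧ W
t2 = Z ∨ t1 = Z ∨ (X ∧ W)
t3 = t2 ⊕ X = (Z ∨ (X ∧ W)) ⊕ X

(Z ∨ (X ∧ W)) ⊕ X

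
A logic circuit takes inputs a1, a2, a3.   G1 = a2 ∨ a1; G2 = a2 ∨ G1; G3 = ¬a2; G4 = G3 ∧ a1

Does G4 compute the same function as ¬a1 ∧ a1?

No

G3 = ¬a2
G4 = G3 ∧ a1 = ¬a2 ∧ a1
At a1=1, a2=0, a3=0: circuit gives 1, formula gives 0.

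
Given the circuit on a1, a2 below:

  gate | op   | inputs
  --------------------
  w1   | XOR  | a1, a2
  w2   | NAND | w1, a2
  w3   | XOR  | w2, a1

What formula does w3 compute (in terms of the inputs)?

((a1 XOR a2) NAND a2) XOR a1

w1 = a1 XOR a2
w2 = w1 NAND a2 = (a1 XOR a2) NAND a2
w3 = w2 XOR a1 = ((a1 XOR a2) NAND a2) XOR a1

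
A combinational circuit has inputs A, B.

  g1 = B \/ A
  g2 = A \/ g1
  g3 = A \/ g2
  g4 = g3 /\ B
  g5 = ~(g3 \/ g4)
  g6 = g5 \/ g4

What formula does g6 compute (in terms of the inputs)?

g1 = B \/ A
g2 = A \/ g1 = A \/ (B \/ A)
g3 = A \/ g2 = A \/ (A \/ (B \/ A))
g4 = g3 /\ B = (A \/ (A \/ (B \/ A))) /\ B
g5 = ~(g3 \/ g4) = ~((A \/ (A \/ (B \/ A))) \/ ((A \/ (A \/ (B \/ A))) /\ B))
g6 = g5 \/ g4 = (~((A \/ (A \/ (B \/ A))) \/ ((A \/ (A \/ (B \/ A))) /\ B))) \/ ((A \/ (A \/ (B \/ A))) /\ B)

(~((A \/ (A \/ (B \/ A))) \/ ((A \/ (A \/ (B \/ A))) /\ B))) \/ ((A \/ (A \/ (B \/ A))) /\ B)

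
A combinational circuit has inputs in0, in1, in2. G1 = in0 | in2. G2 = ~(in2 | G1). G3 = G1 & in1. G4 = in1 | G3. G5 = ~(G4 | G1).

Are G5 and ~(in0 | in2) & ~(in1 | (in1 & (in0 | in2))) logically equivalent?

G1 = in0 | in2
G3 = G1 & in1 = (in0 | in2) & in1
G4 = in1 | G3 = in1 | ((in0 | in2) & in1)
G5 = ~(G4 | G1) = ~((in1 | ((in0 | in2) & in1)) | (in0 | in2))
At in0=0, in1=0, in2=1: circuit gives 0, formula gives 0.
At in0=0, in1=0, in2=0: circuit gives 1, formula gives 1.
Agrees on all 8 inputs.

Yes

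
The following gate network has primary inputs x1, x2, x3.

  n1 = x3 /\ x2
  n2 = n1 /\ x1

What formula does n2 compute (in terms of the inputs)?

n1 = x3 /\ x2
n2 = n1 /\ x1 = (x3 /\ x2) /\ x1

(x3 /\ x2) /\ x1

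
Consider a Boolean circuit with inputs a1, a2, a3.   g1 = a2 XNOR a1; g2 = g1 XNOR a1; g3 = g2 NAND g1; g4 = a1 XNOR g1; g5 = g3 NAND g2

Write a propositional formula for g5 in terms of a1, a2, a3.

g1 = a2 XNOR a1
g2 = g1 XNOR a1 = (a2 XNOR a1) XNOR a1
g3 = g2 NAND g1 = ((a2 XNOR a1) XNOR a1) NAND (a2 XNOR a1)
g5 = g3 NAND g2 = (((a2 XNOR a1) XNOR a1) NAND (a2 XNOR a1)) NAND ((a2 XNOR a1) XNOR a1)

(((a2 XNOR a1) XNOR a1) NAND (a2 XNOR a1)) NAND ((a2 XNOR a1) XNOR a1)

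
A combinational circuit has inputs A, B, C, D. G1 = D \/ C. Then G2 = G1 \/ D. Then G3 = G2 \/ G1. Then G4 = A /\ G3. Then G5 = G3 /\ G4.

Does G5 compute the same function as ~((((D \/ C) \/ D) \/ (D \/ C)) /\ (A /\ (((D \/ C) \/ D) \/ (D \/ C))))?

G1 = D \/ C
G2 = G1 \/ D = (D \/ C) \/ D
G3 = G2 \/ G1 = ((D \/ C) \/ D) \/ (D \/ C)
G4 = A /\ G3 = A /\ (((D \/ C) \/ D) \/ (D \/ C))
G5 = G3 /\ G4 = (((D \/ C) \/ D) \/ (D \/ C)) /\ (A /\ (((D \/ C) \/ D) \/ (D \/ C)))
At A=0, B=0, C=0, D=0: circuit gives 0, formula gives 1.

No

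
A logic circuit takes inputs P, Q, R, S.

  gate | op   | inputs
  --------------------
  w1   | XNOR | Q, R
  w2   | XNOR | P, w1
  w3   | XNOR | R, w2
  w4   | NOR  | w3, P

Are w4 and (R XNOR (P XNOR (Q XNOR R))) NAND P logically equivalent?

No

w1 = Q XNOR R
w2 = P XNOR w1 = P XNOR (Q XNOR R)
w3 = R XNOR w2 = R XNOR (P XNOR (Q XNOR R))
w4 = w3 NOR P = (R XNOR (P XNOR (Q XNOR R))) NOR P
At P=0, Q=0, R=0, S=0: circuit gives 0, formula gives 1.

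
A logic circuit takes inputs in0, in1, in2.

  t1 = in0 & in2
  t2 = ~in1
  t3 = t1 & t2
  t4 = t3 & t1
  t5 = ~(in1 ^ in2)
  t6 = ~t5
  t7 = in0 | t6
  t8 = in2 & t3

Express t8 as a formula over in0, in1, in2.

in2 & ((in0 & in2) & ~in1)

t1 = in0 & in2
t2 = ~in1
t3 = t1 & t2 = (in0 & in2) & ~in1
t8 = in2 & t3 = in2 & ((in0 & in2) & ~in1)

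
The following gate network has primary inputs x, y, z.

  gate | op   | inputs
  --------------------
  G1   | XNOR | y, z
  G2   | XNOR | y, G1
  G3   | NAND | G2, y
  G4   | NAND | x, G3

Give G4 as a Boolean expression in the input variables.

G1 = y XNOR z
G2 = y XNOR G1 = y XNOR (y XNOR z)
G3 = G2 NAND y = (y XNOR (y XNOR z)) NAND y
G4 = x NAND G3 = x NAND ((y XNOR (y XNOR z)) NAND y)

x NAND ((y XNOR (y XNOR z)) NAND y)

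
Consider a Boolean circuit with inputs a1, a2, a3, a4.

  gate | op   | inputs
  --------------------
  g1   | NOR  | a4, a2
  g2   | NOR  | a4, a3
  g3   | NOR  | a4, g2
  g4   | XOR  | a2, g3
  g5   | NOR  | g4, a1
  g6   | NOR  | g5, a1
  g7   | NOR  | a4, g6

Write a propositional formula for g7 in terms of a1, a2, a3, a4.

a4 NOR (((a2 XOR (a4 NOR (a4 NOR a3))) NOR a1) NOR a1)

g2 = a4 NOR a3
g3 = a4 NOR g2 = a4 NOR (a4 NOR a3)
g4 = a2 XOR g3 = a2 XOR (a4 NOR (a4 NOR a3))
g5 = g4 NOR a1 = (a2 XOR (a4 NOR (a4 NOR a3))) NOR a1
g6 = g5 NOR a1 = ((a2 XOR (a4 NOR (a4 NOR a3))) NOR a1) NOR a1
g7 = a4 NOR g6 = a4 NOR (((a2 XOR (a4 NOR (a4 NOR a3))) NOR a1) NOR a1)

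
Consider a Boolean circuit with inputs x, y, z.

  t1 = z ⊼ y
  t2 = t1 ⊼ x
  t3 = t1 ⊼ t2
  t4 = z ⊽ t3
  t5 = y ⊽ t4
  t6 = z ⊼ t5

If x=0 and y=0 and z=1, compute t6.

t1 = 1 ⊼ 0 = 1
t2 = 1 ⊼ 0 = 1
t3 = 1 ⊼ 1 = 0
t4 = 1 ⊽ 0 = 0
t5 = 0 ⊽ 0 = 1
t6 = 1 ⊼ 1 = 0

0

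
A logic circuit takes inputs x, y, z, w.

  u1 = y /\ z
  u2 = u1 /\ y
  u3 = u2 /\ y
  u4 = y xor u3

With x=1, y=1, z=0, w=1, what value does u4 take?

u1 = 1 /\ 0 = 0
u2 = 0 /\ 1 = 0
u3 = 0 /\ 1 = 0
u4 = 1 xor 0 = 1

1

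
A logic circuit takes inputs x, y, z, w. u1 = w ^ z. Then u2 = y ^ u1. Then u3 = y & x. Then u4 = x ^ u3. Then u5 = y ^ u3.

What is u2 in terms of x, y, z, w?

u1 = w ^ z
u2 = y ^ u1 = y ^ (w ^ z)

y ^ (w ^ z)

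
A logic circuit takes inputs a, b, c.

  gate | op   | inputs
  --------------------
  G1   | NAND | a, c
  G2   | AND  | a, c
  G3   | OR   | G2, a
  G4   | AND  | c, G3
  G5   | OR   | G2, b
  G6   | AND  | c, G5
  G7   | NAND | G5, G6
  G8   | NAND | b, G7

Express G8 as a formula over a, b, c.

b NAND (((a AND c) OR b) NAND (c AND ((a AND c) OR b)))

G2 = a AND c
G5 = G2 OR b = (a AND c) OR b
G6 = c AND G5 = c AND ((a AND c) OR b)
G7 = G5 NAND G6 = ((a AND c) OR b) NAND (c AND ((a AND c) OR b))
G8 = b NAND G7 = b NAND (((a AND c) OR b) NAND (c AND ((a AND c) OR b)))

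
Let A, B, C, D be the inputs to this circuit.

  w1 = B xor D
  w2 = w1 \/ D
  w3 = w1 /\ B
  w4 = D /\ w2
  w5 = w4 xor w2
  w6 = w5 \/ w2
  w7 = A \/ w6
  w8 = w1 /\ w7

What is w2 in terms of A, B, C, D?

w1 = B xor D
w2 = w1 \/ D = (B xor D) \/ D

(B xor D) \/ D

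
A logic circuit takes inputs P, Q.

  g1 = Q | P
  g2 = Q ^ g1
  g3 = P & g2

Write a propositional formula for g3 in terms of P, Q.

P & (Q ^ (Q | P))

g1 = Q | P
g2 = Q ^ g1 = Q ^ (Q | P)
g3 = P & g2 = P & (Q ^ (Q | P))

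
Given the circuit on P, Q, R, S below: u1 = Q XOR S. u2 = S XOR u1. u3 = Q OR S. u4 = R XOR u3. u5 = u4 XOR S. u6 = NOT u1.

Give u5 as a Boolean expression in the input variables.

u3 = Q OR S
u4 = R XOR u3 = R XOR (Q OR S)
u5 = u4 XOR S = (R XOR (Q OR S)) XOR S

(R XOR (Q OR S)) XOR S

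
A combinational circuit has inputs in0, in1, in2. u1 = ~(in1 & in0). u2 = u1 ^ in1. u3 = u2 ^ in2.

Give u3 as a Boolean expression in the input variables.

((~(in1 & in0)) ^ in1) ^ in2

u1 = ~(in1 & in0)
u2 = u1 ^ in1 = (~(in1 & in0)) ^ in1
u3 = u2 ^ in2 = ((~(in1 & in0)) ^ in1) ^ in2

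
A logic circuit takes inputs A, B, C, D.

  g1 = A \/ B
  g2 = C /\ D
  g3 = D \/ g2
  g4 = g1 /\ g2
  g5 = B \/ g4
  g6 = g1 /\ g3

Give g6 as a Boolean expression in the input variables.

(A \/ B) /\ (D \/ (C /\ D))

g1 = A \/ B
g2 = C /\ D
g3 = D \/ g2 = D \/ (C /\ D)
g6 = g1 /\ g3 = (A \/ B) /\ (D \/ (C /\ D))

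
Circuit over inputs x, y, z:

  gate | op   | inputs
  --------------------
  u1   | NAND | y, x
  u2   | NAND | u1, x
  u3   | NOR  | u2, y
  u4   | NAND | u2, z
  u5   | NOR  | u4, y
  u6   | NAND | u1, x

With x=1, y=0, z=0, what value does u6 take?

u1 = 0 NAND 1 = 1
u6 = 1 NAND 1 = 0

0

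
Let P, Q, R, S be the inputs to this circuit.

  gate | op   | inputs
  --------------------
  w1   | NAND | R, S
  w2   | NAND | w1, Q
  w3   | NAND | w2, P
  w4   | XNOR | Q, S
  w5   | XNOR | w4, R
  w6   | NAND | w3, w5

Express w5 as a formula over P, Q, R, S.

(Q XNOR S) XNOR R

w4 = Q XNOR S
w5 = w4 XNOR R = (Q XNOR S) XNOR R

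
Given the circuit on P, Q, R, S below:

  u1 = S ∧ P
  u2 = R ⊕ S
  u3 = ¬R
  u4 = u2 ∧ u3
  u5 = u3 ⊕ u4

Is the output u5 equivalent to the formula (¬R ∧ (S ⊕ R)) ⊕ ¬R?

Yes

u2 = R ⊕ S
u3 = ¬R
u4 = u2 ∧ u3 = (R ⊕ S) ∧ ¬R
u5 = u3 ⊕ u4 = ¬R ⊕ ((R ⊕ S) ∧ ¬R)
At P=0, Q=0, R=0, S=1: circuit gives 0, formula gives 0.
At P=0, Q=0, R=0, S=0: circuit gives 1, formula gives 1.
Agrees on all 16 inputs.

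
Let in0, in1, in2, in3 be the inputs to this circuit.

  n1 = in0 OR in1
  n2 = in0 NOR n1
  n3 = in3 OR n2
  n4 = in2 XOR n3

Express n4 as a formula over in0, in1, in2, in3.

n1 = in0 OR in1
n2 = in0 NOR n1 = in0 NOR (in0 OR in1)
n3 = in3 OR n2 = in3 OR (in0 NOR (in0 OR in1))
n4 = in2 XOR n3 = in2 XOR (in3 OR (in0 NOR (in0 OR in1)))

in2 XOR (in3 OR (in0 NOR (in0 OR in1)))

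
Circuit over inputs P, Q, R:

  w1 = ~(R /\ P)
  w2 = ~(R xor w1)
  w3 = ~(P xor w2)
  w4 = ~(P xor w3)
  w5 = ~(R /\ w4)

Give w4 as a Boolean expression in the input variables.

w1 = ~(R /\ P)
w2 = ~(R xor w1) = ~(R xor (~(R /\ P)))
w3 = ~(P xor w2) = ~(P xor (~(R xor (~(R /\ P)))))
w4 = ~(P xor w3) = ~(P xor (~(P xor (~(R xor (~(R /\ P)))))))

~(P xor (~(P xor (~(R xor (~(R /\ P)))))))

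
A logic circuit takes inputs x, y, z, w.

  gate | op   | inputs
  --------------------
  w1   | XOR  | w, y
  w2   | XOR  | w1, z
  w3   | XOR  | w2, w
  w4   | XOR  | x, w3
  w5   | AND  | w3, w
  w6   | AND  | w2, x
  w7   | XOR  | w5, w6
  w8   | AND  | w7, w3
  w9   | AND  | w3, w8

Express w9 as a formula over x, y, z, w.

(((w XOR y) XOR z) XOR w) AND ((((((w XOR y) XOR z) XOR w) AND w) XOR (((w XOR y) XOR z) AND x)) AND (((w XOR y) XOR z) XOR w))

w1 = w XOR y
w2 = w1 XOR z = (w XOR y) XOR z
w3 = w2 XOR w = ((w XOR y) XOR z) XOR w
w5 = w3 AND w = (((w XOR y) XOR z) XOR w) AND w
w6 = w2 AND x = ((w XOR y) XOR z) AND x
w7 = w5 XOR w6 = ((((w XOR y) XOR z) XOR w) AND w) XOR (((w XOR y) XOR z) AND x)
w8 = w7 AND w3 = (((((w XOR y) XOR z) XOR w) AND w) XOR (((w XOR y) XOR z) AND x)) AND (((w XOR y) XOR z) XOR w)
w9 = w3 AND w8 = (((w XOR y) XOR z) XOR w) AND ((((((w XOR y) XOR z) XOR w) AND w) XOR (((w XOR y) XOR z) AND x)) AND (((w XOR y) XOR z) XOR w))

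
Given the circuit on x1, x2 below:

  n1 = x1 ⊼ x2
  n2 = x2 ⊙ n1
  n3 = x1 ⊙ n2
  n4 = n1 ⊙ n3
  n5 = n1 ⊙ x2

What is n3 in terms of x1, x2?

n1 = x1 ⊼ x2
n2 = x2 ⊙ n1 = x2 ⊙ (x1 ⊼ x2)
n3 = x1 ⊙ n2 = x1 ⊙ (x2 ⊙ (x1 ⊼ x2))

x1 ⊙ (x2 ⊙ (x1 ⊼ x2))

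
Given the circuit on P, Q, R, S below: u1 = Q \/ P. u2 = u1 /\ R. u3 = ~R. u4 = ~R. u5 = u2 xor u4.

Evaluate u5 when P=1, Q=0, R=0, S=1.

1

u1 = 0 \/ 1 = 1
u2 = 1 /\ 0 = 0
u4 = ~0 = 1
u5 = 0 xor 1 = 1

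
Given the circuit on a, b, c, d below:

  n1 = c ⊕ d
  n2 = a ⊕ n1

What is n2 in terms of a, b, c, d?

n1 = c ⊕ d
n2 = a ⊕ n1 = a ⊕ (c ⊕ d)

a ⊕ (c ⊕ d)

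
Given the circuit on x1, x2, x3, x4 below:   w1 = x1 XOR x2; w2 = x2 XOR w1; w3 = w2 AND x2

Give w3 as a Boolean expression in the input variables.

(x2 XOR (x1 XOR x2)) AND x2

w1 = x1 XOR x2
w2 = x2 XOR w1 = x2 XOR (x1 XOR x2)
w3 = w2 AND x2 = (x2 XOR (x1 XOR x2)) AND x2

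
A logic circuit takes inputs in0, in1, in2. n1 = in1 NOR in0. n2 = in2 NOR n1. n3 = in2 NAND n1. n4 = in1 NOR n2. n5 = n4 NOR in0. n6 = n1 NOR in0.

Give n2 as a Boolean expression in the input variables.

in2 NOR (in1 NOR in0)

n1 = in1 NOR in0
n2 = in2 NOR n1 = in2 NOR (in1 NOR in0)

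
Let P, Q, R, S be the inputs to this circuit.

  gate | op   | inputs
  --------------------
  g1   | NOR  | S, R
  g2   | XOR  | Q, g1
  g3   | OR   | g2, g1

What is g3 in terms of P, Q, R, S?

g1 = S NOR R
g2 = Q XOR g1 = Q XOR (S NOR R)
g3 = g2 OR g1 = (Q XOR (S NOR R)) OR (S NOR R)

(Q XOR (S NOR R)) OR (S NOR R)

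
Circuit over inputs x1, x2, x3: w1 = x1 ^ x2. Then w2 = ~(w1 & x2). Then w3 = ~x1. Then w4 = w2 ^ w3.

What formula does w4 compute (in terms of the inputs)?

w1 = x1 ^ x2
w2 = ~(w1 & x2) = ~((x1 ^ x2) & x2)
w3 = ~x1
w4 = w2 ^ w3 = (~((x1 ^ x2) & x2)) ^ ~x1

(~((x1 ^ x2) & x2)) ^ ~x1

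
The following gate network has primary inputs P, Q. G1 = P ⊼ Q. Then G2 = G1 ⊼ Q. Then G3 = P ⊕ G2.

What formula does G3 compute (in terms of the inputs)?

P ⊕ ((P ⊼ Q) ⊼ Q)

G1 = P ⊼ Q
G2 = G1 ⊼ Q = (P ⊼ Q) ⊼ Q
G3 = P ⊕ G2 = P ⊕ ((P ⊼ Q) ⊼ Q)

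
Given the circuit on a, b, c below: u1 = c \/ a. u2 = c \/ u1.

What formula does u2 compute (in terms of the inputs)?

u1 = c \/ a
u2 = c \/ u1 = c \/ (c \/ a)

c \/ (c \/ a)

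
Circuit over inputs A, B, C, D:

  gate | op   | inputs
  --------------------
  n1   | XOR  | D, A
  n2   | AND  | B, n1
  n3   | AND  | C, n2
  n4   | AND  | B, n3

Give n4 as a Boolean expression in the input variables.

n1 = D XOR A
n2 = B AND n1 = B AND (D XOR A)
n3 = C AND n2 = C AND (B AND (D XOR A))
n4 = B AND n3 = B AND (C AND (B AND (D XOR A)))

B AND (C AND (B AND (D XOR A)))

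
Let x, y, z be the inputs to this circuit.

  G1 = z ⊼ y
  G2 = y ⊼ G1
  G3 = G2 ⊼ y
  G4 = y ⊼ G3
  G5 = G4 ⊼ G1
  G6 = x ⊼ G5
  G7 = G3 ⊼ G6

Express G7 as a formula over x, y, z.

G1 = z ⊼ y
G2 = y ⊼ G1 = y ⊼ (z ⊼ y)
G3 = G2 ⊼ y = (y ⊼ (z ⊼ y)) ⊼ y
G4 = y ⊼ G3 = y ⊼ ((y ⊼ (z ⊼ y)) ⊼ y)
G5 = G4 ⊼ G1 = (y ⊼ ((y ⊼ (z ⊼ y)) ⊼ y)) ⊼ (z ⊼ y)
G6 = x ⊼ G5 = x ⊼ ((y ⊼ ((y ⊼ (z ⊼ y)) ⊼ y)) ⊼ (z ⊼ y))
G7 = G3 ⊼ G6 = ((y ⊼ (z ⊼ y)) ⊼ y) ⊼ (x ⊼ ((y ⊼ ((y ⊼ (z ⊼ y)) ⊼ y)) ⊼ (z ⊼ y)))

((y ⊼ (z ⊼ y)) ⊼ y) ⊼ (x ⊼ ((y ⊼ ((y ⊼ (z ⊼ y)) ⊼ y)) ⊼ (z ⊼ y)))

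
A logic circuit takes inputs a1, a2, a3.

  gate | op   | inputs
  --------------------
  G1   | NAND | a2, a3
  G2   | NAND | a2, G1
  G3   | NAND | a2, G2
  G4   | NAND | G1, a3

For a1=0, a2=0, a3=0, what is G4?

1

G1 = 0 NAND 0 = 1
G4 = 1 NAND 0 = 1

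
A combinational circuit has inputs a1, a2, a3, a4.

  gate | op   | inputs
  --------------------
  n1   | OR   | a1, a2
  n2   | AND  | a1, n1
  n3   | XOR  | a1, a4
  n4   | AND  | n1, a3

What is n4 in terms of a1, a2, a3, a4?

(a1 OR a2) AND a3

n1 = a1 OR a2
n4 = n1 AND a3 = (a1 OR a2) AND a3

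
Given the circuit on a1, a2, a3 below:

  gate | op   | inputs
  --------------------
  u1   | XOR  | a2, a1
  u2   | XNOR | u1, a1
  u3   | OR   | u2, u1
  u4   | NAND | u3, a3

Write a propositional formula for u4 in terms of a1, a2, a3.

u1 = a2 XOR a1
u2 = u1 XNOR a1 = (a2 XOR a1) XNOR a1
u3 = u2 OR u1 = ((a2 XOR a1) XNOR a1) OR (a2 XOR a1)
u4 = u3 NAND a3 = (((a2 XOR a1) XNOR a1) OR (a2 XOR a1)) NAND a3

(((a2 XOR a1) XNOR a1) OR (a2 XOR a1)) NAND a3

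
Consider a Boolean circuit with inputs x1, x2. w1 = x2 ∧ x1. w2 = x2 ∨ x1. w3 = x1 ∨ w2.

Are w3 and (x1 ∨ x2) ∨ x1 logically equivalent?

Yes

w2 = x2 ∨ x1
w3 = x1 ∨ w2 = x1 ∨ (x2 ∨ x1)
At x1=0, x2=0: circuit gives 0, formula gives 0.
At x1=0, x2=1: circuit gives 1, formula gives 1.
Agrees on all 4 inputs.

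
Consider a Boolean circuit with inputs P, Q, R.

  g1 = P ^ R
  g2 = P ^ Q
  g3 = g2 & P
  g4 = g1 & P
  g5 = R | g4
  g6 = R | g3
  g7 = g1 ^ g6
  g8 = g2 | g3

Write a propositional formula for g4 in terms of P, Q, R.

g1 = P ^ R
g4 = g1 & P = (P ^ R) & P

(P ^ R) & P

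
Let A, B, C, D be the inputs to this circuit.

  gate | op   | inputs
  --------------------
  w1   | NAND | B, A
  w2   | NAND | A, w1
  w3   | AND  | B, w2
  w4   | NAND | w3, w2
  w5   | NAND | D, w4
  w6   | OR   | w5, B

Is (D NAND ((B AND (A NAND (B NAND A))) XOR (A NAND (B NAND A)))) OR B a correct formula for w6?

w1 = B NAND A
w2 = A NAND w1 = A NAND (B NAND A)
w3 = B AND w2 = B AND (A NAND (B NAND A))
w4 = w3 NAND w2 = (B AND (A NAND (B NAND A))) NAND (A NAND (B NAND A))
w5 = D NAND w4 = D NAND ((B AND (A NAND (B NAND A))) NAND (A NAND (B NAND A)))
w6 = w5 OR B = (D NAND ((B AND (A NAND (B NAND A))) NAND (A NAND (B NAND A)))) OR B
At A=1, B=0, C=0, D=1: circuit gives 0, formula gives 1.

No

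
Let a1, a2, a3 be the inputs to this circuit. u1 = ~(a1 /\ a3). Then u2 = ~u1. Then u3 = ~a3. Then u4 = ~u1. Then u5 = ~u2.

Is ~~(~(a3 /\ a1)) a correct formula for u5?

u1 = ~(a1 /\ a3)
u2 = ~u1 = ~(~(a1 /\ a3))
u5 = ~u2 = ~~(~(a1 /\ a3))
At a1=1, a2=0, a3=1: circuit gives 0, formula gives 0.
At a1=0, a2=0, a3=0: circuit gives 1, formula gives 1.
Agrees on all 8 inputs.

Yes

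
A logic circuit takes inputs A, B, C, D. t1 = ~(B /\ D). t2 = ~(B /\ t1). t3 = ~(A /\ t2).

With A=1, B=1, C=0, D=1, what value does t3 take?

0

t1 = ~(1 /\ 1) = 0
t2 = ~(1 /\ 0) = 1
t3 = ~(1 /\ 1) = 0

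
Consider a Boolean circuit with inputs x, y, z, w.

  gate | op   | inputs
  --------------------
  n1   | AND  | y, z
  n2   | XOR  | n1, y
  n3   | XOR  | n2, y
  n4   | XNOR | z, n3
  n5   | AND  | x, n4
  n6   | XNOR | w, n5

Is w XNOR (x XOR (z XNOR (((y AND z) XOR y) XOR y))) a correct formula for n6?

n1 = y AND z
n2 = n1 XOR y = (y AND z) XOR y
n3 = n2 XOR y = ((y AND z) XOR y) XOR y
n4 = z XNOR n3 = z XNOR (((y AND z) XOR y) XOR y)
n5 = x AND n4 = x AND (z XNOR (((y AND z) XOR y) XOR y))
n6 = w XNOR n5 = w XNOR (x AND (z XNOR (((y AND z) XOR y) XOR y)))
At x=0, y=0, z=0, w=0: circuit gives 1, formula gives 0.

No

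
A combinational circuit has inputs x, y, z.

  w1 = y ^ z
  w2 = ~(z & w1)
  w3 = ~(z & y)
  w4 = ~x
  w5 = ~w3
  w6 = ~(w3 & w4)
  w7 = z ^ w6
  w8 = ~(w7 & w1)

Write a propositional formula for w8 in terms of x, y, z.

w1 = y ^ z
w3 = ~(z & y)
w4 = ~x
w6 = ~(w3 & w4) = ~((~(z & y)) & ~x)
w7 = z ^ w6 = z ^ (~((~(z & y)) & ~x))
w8 = ~(w7 & w1) = ~((z ^ (~((~(z & y)) & ~x))) & (y ^ z))

~((z ^ (~((~(z & y)) & ~x))) & (y ^ z))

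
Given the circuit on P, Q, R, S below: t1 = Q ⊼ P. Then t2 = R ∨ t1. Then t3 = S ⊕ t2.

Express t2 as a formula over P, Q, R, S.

t1 = Q ⊼ P
t2 = R ∨ t1 = R ∨ (Q ⊼ P)

R ∨ (Q ⊼ P)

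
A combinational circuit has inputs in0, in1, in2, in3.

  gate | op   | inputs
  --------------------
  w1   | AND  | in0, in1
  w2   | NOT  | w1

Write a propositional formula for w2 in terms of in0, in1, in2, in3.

NOT (in0 AND in1)

w1 = in0 AND in1
w2 = NOT w1 = NOT (in0 AND in1)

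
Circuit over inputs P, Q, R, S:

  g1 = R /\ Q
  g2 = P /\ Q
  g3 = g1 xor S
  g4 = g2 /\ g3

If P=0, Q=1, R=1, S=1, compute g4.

g1 = 1 /\ 1 = 1
g2 = 0 /\ 1 = 0
g3 = 1 xor 1 = 0
g4 = 0 /\ 0 = 0

0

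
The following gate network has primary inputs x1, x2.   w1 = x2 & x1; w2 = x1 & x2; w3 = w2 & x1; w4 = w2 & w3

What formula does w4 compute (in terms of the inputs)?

(x1 & x2) & ((x1 & x2) & x1)

w2 = x1 & x2
w3 = w2 & x1 = (x1 & x2) & x1
w4 = w2 & w3 = (x1 & x2) & ((x1 & x2) & x1)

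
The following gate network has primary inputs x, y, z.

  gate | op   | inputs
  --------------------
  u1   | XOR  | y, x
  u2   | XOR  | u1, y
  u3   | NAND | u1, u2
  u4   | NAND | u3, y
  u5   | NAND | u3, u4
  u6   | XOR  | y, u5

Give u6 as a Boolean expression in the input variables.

y XOR (((y XOR x) NAND ((y XOR x) XOR y)) NAND (((y XOR x) NAND ((y XOR x) XOR y)) NAND y))

u1 = y XOR x
u2 = u1 XOR y = (y XOR x) XOR y
u3 = u1 NAND u2 = (y XOR x) NAND ((y XOR x) XOR y)
u4 = u3 NAND y = ((y XOR x) NAND ((y XOR x) XOR y)) NAND y
u5 = u3 NAND u4 = ((y XOR x) NAND ((y XOR x) XOR y)) NAND (((y XOR x) NAND ((y XOR x) XOR y)) NAND y)
u6 = y XOR u5 = y XOR (((y XOR x) NAND ((y XOR x) XOR y)) NAND (((y XOR x) NAND ((y XOR x) XOR y)) NAND y))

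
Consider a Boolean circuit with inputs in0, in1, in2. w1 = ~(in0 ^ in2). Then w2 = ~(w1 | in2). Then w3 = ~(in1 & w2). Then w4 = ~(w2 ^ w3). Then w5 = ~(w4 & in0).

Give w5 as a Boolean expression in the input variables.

w1 = ~(in0 ^ in2)
w2 = ~(w1 | in2) = ~((~(in0 ^ in2)) | in2)
w3 = ~(in1 & w2) = ~(in1 & (~((~(in0 ^ in2)) | in2)))
w4 = ~(w2 ^ w3) = ~((~((~(in0 ^ in2)) | in2)) ^ (~(in1 & (~((~(in0 ^ in2)) | in2)))))
w5 = ~(w4 & in0) = ~((~((~((~(in0 ^ in2)) | in2)) ^ (~(in1 & (~((~(in0 ^ in2)) | in2)))))) & in0)

~((~((~((~(in0 ^ in2)) | in2)) ^ (~(in1 & (~((~(in0 ^ in2)) | in2)))))) & in0)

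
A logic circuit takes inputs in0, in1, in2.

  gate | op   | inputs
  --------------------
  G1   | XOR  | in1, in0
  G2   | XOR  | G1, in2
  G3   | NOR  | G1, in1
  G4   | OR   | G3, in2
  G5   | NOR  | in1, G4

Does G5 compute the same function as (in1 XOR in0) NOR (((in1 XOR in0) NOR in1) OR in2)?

No

G1 = in1 XOR in0
G3 = G1 NOR in1 = (in1 XOR in0) NOR in1
G4 = G3 OR in2 = ((in1 XOR in0) NOR in1) OR in2
G5 = in1 NOR G4 = in1 NOR (((in1 XOR in0) NOR in1) OR in2)
At in0=1, in1=0, in2=0: circuit gives 1, formula gives 0.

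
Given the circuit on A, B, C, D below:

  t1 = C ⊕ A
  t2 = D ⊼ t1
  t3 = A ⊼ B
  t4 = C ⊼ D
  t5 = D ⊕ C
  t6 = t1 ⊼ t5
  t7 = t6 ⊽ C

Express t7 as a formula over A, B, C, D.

t1 = C ⊕ A
t5 = D ⊕ C
t6 = t1 ⊼ t5 = (C ⊕ A) ⊼ (D ⊕ C)
t7 = t6 ⊽ C = ((C ⊕ A) ⊼ (D ⊕ C)) ⊽ C

((C ⊕ A) ⊼ (D ⊕ C)) ⊽ C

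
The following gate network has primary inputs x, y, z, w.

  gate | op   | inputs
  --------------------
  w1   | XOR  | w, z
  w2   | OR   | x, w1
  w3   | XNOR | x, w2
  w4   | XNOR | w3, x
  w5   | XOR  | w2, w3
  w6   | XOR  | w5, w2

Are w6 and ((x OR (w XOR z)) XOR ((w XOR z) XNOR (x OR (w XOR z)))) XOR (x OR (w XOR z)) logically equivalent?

w1 = w XOR z
w2 = x OR w1 = x OR (w XOR z)
w3 = x XNOR w2 = x XNOR (x OR (w XOR z))
w5 = w2 XOR w3 = (x OR (w XOR z)) XOR (x XNOR (x OR (w XOR z)))
w6 = w5 XOR w2 = ((x OR (w XOR z)) XOR (x XNOR (x OR (w XOR z)))) XOR (x OR (w XOR z))
At x=0, y=0, z=0, w=1: circuit gives 0, formula gives 1.

No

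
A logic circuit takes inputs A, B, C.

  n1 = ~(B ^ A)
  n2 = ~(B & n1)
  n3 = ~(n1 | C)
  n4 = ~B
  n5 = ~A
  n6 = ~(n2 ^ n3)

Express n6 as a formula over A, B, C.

~((~(B & (~(B ^ A)))) ^ (~((~(B ^ A)) | C)))

n1 = ~(B ^ A)
n2 = ~(B & n1) = ~(B & (~(B ^ A)))
n3 = ~(n1 | C) = ~((~(B ^ A)) | C)
n6 = ~(n2 ^ n3) = ~((~(B & (~(B ^ A)))) ^ (~((~(B ^ A)) | C)))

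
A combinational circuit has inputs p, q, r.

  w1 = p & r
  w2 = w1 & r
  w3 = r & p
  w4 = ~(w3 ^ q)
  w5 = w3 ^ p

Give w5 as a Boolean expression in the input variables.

(r & p) ^ p

w3 = r & p
w5 = w3 ^ p = (r & p) ^ p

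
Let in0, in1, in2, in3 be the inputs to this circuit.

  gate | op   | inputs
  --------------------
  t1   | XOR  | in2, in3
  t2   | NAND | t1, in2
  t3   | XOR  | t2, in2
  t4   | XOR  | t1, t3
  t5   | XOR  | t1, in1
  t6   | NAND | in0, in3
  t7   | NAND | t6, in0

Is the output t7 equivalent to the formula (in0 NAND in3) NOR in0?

No

t6 = in0 NAND in3
t7 = t6 NAND in0 = (in0 NAND in3) NAND in0
At in0=0, in1=0, in2=0, in3=0: circuit gives 1, formula gives 0.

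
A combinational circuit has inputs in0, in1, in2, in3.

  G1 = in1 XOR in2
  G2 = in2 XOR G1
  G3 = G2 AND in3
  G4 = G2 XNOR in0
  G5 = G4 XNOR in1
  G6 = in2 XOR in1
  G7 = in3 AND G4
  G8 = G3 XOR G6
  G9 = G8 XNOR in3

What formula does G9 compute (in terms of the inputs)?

(((in2 XOR (in1 XOR in2)) AND in3) XOR (in2 XOR in1)) XNOR in3

G1 = in1 XOR in2
G2 = in2 XOR G1 = in2 XOR (in1 XOR in2)
G3 = G2 AND in3 = (in2 XOR (in1 XOR in2)) AND in3
G6 = in2 XOR in1
G8 = G3 XOR G6 = ((in2 XOR (in1 XOR in2)) AND in3) XOR (in2 XOR in1)
G9 = G8 XNOR in3 = (((in2 XOR (in1 XOR in2)) AND in3) XOR (in2 XOR in1)) XNOR in3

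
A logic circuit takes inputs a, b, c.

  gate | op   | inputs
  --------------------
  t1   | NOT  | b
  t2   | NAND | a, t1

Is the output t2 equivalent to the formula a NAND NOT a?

No

t1 = NOT b
t2 = a NAND t1 = a NAND NOT b
At a=1, b=0, c=0: circuit gives 0, formula gives 1.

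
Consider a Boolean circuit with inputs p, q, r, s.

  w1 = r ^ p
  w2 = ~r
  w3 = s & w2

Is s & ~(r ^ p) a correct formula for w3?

No

w2 = ~r
w3 = s & w2 = s & ~r
At p=1, q=0, r=0, s=1: circuit gives 1, formula gives 0.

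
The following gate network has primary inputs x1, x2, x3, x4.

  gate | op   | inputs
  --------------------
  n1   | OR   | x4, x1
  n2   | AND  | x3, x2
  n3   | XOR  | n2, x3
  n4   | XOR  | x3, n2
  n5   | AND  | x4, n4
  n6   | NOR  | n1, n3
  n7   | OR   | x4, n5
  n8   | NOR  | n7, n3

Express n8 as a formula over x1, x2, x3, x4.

n2 = x3 AND x2
n3 = n2 XOR x3 = (x3 AND x2) XOR x3
n4 = x3 XOR n2 = x3 XOR (x3 AND x2)
n5 = x4 AND n4 = x4 AND (x3 XOR (x3 AND x2))
n7 = x4 OR n5 = x4 OR (x4 AND (x3 XOR (x3 AND x2)))
n8 = n7 NOR n3 = (x4 OR (x4 AND (x3 XOR (x3 AND x2)))) NOR ((x3 AND x2) XOR x3)

(x4 OR (x4 AND (x3 XOR (x3 AND x2)))) NOR ((x3 AND x2) XOR x3)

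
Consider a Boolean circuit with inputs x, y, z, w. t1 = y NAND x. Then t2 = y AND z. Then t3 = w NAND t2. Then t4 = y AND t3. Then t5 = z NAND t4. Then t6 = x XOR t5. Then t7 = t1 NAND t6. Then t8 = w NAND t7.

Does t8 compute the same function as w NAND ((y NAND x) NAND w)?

No

t1 = y NAND x
t2 = y AND z
t3 = w NAND t2 = w NAND (y AND z)
t4 = y AND t3 = y AND (w NAND (y AND z))
t5 = z NAND t4 = z NAND (y AND (w NAND (y AND z)))
t6 = x XOR t5 = x XOR (z NAND (y AND (w NAND (y AND z))))
t7 = t1 NAND t6 = (y NAND x) NAND (x XOR (z NAND (y AND (w NAND (y AND z)))))
t8 = w NAND t7 = w NAND ((y NAND x) NAND (x XOR (z NAND (y AND (w NAND (y AND z))))))
At x=1, y=0, z=0, w=1: circuit gives 0, formula gives 1.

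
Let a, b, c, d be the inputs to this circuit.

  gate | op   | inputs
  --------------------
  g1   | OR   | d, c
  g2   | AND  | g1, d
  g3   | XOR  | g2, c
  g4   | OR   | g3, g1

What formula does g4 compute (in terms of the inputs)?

g1 = d OR c
g2 = g1 AND d = (d OR c) AND d
g3 = g2 XOR c = ((d OR c) AND d) XOR c
g4 = g3 OR g1 = (((d OR c) AND d) XOR c) OR (d OR c)

(((d OR c) AND d) XOR c) OR (d OR c)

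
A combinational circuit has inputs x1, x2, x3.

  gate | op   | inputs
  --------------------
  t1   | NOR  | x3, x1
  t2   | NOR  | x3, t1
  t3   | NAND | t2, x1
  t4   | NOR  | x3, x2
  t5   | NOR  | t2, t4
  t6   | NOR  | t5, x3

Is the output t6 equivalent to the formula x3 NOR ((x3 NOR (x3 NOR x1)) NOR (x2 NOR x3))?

Yes

t1 = x3 NOR x1
t2 = x3 NOR t1 = x3 NOR (x3 NOR x1)
t4 = x3 NOR x2
t5 = t2 NOR t4 = (x3 NOR (x3 NOR x1)) NOR (x3 NOR x2)
t6 = t5 NOR x3 = ((x3 NOR (x3 NOR x1)) NOR (x3 NOR x2)) NOR x3
At x1=0, x2=0, x3=1: circuit gives 0, formula gives 0.
At x1=0, x2=0, x3=0: circuit gives 1, formula gives 1.
Agrees on all 8 inputs.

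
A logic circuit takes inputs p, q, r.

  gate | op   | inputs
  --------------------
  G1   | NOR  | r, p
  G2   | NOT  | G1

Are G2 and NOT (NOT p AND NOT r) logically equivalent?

G1 = r NOR p
G2 = NOT G1 = NOT (r NOR p)
At p=0, q=0, r=0: circuit gives 0, formula gives 0.
At p=0, q=0, r=1: circuit gives 1, formula gives 1.
Agrees on all 8 inputs.

Yes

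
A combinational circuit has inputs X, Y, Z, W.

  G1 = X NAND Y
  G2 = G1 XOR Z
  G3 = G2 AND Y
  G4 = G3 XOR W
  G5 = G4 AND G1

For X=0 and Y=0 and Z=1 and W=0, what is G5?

G1 = 0 NAND 0 = 1
G2 = 1 XOR 1 = 0
G3 = 0 AND 0 = 0
G4 = 0 XOR 0 = 0
G5 = 0 AND 1 = 0

0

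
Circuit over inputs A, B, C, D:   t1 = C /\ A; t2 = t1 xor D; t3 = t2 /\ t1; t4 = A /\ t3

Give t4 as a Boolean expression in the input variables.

A /\ (((C /\ A) xor D) /\ (C /\ A))

t1 = C /\ A
t2 = t1 xor D = (C /\ A) xor D
t3 = t2 /\ t1 = ((C /\ A) xor D) /\ (C /\ A)
t4 = A /\ t3 = A /\ (((C /\ A) xor D) /\ (C /\ A))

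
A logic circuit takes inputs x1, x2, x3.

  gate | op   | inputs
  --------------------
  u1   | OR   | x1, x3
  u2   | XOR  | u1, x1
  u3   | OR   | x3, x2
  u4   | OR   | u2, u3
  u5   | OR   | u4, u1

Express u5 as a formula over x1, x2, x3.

(((x1 OR x3) XOR x1) OR (x3 OR x2)) OR (x1 OR x3)

u1 = x1 OR x3
u2 = u1 XOR x1 = (x1 OR x3) XOR x1
u3 = x3 OR x2
u4 = u2 OR u3 = ((x1 OR x3) XOR x1) OR (x3 OR x2)
u5 = u4 OR u1 = (((x1 OR x3) XOR x1) OR (x3 OR x2)) OR (x1 OR x3)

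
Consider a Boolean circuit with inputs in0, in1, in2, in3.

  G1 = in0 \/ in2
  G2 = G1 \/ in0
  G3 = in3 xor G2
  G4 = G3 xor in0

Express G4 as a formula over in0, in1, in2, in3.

G1 = in0 \/ in2
G2 = G1 \/ in0 = (in0 \/ in2) \/ in0
G3 = in3 xor G2 = in3 xor ((in0 \/ in2) \/ in0)
G4 = G3 xor in0 = (in3 xor ((in0 \/ in2) \/ in0)) xor in0

(in3 xor ((in0 \/ in2) \/ in0)) xor in0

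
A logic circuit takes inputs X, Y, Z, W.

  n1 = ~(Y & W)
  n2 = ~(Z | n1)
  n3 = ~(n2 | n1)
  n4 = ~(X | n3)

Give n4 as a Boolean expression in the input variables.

~(X | (~((~(Z | (~(Y & W)))) | (~(Y & W)))))

n1 = ~(Y & W)
n2 = ~(Z | n1) = ~(Z | (~(Y & W)))
n3 = ~(n2 | n1) = ~((~(Z | (~(Y & W)))) | (~(Y & W)))
n4 = ~(X | n3) = ~(X | (~((~(Z | (~(Y & W)))) | (~(Y & W)))))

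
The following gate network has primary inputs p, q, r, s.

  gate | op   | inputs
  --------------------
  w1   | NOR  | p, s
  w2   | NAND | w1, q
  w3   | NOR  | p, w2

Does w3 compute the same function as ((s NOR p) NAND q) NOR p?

Yes

w1 = p NOR s
w2 = w1 NAND q = (p NOR s) NAND q
w3 = p NOR w2 = p NOR ((p NOR s) NAND q)
At p=0, q=0, r=0, s=0: circuit gives 0, formula gives 0.
At p=0, q=1, r=0, s=0: circuit gives 1, formula gives 1.
Agrees on all 16 inputs.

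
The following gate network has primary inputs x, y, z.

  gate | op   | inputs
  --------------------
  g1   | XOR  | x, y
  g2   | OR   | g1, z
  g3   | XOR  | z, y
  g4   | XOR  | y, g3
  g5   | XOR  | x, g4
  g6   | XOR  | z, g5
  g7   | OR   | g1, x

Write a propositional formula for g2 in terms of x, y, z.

g1 = x XOR y
g2 = g1 OR z = (x XOR y) OR z

(x XOR y) OR z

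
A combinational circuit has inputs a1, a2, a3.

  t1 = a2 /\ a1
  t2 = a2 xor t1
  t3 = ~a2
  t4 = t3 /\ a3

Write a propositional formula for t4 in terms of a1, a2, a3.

t3 = ~a2
t4 = t3 /\ a3 = ~a2 /\ a3

~a2 /\ a3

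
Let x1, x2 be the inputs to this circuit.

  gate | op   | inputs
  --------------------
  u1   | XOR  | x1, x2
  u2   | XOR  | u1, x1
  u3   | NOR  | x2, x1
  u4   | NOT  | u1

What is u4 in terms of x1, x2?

u1 = x1 XOR x2
u4 = NOT u1 = NOT (x1 XOR x2)

NOT (x1 XOR x2)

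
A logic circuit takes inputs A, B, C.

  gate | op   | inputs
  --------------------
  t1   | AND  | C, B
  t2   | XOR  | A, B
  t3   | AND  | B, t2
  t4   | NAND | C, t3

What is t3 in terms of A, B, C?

B AND (A XOR B)

t2 = A XOR B
t3 = B AND t2 = B AND (A XOR B)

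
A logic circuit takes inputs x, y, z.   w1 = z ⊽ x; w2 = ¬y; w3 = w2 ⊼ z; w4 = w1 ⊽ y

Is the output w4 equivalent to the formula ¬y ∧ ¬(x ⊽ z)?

w1 = z ⊽ x
w4 = w1 ⊽ y = (z ⊽ x) ⊽ y
At x=0, y=0, z=0: circuit gives 0, formula gives 0.
At x=0, y=0, z=1: circuit gives 1, formula gives 1.
Agrees on all 8 inputs.

Yes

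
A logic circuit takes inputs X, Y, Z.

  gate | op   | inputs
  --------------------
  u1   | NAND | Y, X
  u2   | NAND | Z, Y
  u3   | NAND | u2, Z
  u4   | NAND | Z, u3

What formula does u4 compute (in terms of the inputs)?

Z NAND ((Z NAND Y) NAND Z)

u2 = Z NAND Y
u3 = u2 NAND Z = (Z NAND Y) NAND Z
u4 = Z NAND u3 = Z NAND ((Z NAND Y) NAND Z)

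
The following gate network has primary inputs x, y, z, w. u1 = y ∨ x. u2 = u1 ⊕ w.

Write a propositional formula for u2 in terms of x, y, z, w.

u1 = y ∨ x
u2 = u1 ⊕ w = (y ∨ x) ⊕ w

(y ∨ x) ⊕ w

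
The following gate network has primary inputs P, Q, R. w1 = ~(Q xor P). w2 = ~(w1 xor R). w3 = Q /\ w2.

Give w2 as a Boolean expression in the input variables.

w1 = ~(Q xor P)
w2 = ~(w1 xor R) = ~((~(Q xor P)) xor R)

~((~(Q xor P)) xor R)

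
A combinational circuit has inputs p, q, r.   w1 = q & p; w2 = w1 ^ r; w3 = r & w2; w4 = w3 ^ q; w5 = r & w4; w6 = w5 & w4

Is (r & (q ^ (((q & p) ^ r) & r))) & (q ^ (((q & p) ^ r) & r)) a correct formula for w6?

w1 = q & p
w2 = w1 ^ r = (q & p) ^ r
w3 = r & w2 = r & ((q & p) ^ r)
w4 = w3 ^ q = (r & ((q & p) ^ r)) ^ q
w5 = r & w4 = r & ((r & ((q & p) ^ r)) ^ q)
w6 = w5 & w4 = (r & ((r & ((q & p) ^ r)) ^ q)) & ((r & ((q & p) ^ r)) ^ q)
At p=0, q=0, r=0: circuit gives 0, formula gives 0.
At p=0, q=0, r=1: circuit gives 1, formula gives 1.
Agrees on all 8 inputs.

Yes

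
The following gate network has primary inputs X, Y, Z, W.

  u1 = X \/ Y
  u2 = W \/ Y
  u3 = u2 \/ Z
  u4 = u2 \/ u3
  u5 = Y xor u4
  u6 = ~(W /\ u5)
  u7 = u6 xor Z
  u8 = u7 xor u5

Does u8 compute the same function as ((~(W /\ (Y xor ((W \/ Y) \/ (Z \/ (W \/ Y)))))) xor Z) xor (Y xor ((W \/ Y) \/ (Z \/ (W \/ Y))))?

u2 = W \/ Y
u3 = u2 \/ Z = (W \/ Y) \/ Z
u4 = u2 \/ u3 = (W \/ Y) \/ ((W \/ Y) \/ Z)
u5 = Y xor u4 = Y xor ((W \/ Y) \/ ((W \/ Y) \/ Z))
u6 = ~(W /\ u5) = ~(W /\ (Y xor ((W \/ Y) \/ ((W \/ Y) \/ Z))))
u7 = u6 xor Z = (~(W /\ (Y xor ((W \/ Y) \/ ((W \/ Y) \/ Z))))) xor Z
u8 = u7 xor u5 = ((~(W /\ (Y xor ((W \/ Y) \/ ((W \/ Y) \/ Z))))) xor Z) xor (Y xor ((W \/ Y) \/ ((W \/ Y) \/ Z)))
At X=0, Y=0, Z=1, W=1: circuit gives 0, formula gives 0.
At X=0, Y=0, Z=0, W=0: circuit gives 1, formula gives 1.
Agrees on all 16 inputs.

Yes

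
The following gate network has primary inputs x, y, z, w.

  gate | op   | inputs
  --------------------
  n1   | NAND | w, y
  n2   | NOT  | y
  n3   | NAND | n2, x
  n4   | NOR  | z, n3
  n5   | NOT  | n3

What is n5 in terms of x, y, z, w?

n2 = NOT y
n3 = n2 NAND x = NOT y NAND x
n5 = NOT n3 = NOT (NOT y NAND x)

NOT (NOT y NAND x)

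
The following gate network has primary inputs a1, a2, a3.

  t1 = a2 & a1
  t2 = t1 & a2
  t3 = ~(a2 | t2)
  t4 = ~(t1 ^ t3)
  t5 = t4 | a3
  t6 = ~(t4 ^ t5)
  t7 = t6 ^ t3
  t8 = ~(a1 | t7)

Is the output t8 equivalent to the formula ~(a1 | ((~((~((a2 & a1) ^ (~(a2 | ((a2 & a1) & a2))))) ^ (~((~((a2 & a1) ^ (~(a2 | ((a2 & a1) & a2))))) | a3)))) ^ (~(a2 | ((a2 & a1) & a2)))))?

t1 = a2 & a1
t2 = t1 & a2 = (a2 & a1) & a2
t3 = ~(a2 | t2) = ~(a2 | ((a2 & a1) & a2))
t4 = ~(t1 ^ t3) = ~((a2 & a1) ^ (~(a2 | ((a2 & a1) & a2))))
t5 = t4 | a3 = (~((a2 & a1) ^ (~(a2 | ((a2 & a1) & a2))))) | a3
t6 = ~(t4 ^ t5) = ~((~((a2 & a1) ^ (~(a2 | ((a2 & a1) & a2))))) ^ ((~((a2 & a1) ^ (~(a2 | ((a2 & a1) & a2))))) | a3))
t7 = t6 ^ t3 = (~((~((a2 & a1) ^ (~(a2 | ((a2 & a1) & a2))))) ^ ((~((a2 & a1) ^ (~(a2 | ((a2 & a1) & a2))))) | a3))) ^ (~(a2 | ((a2 & a1) & a2)))
t8 = ~(a1 | t7) = ~(a1 | ((~((~((a2 & a1) ^ (~(a2 | ((a2 & a1) & a2))))) ^ ((~((a2 & a1) ^ (~(a2 | ((a2 & a1) & a2))))) | a3))) ^ (~(a2 | ((a2 & a1) & a2)))))
At a1=0, a2=0, a3=0: circuit gives 1, formula gives 0.

No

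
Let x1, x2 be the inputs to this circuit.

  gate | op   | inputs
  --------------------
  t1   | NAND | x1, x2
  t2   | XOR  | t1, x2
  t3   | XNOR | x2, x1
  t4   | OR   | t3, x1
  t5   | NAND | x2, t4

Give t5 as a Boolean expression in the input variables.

x2 NAND ((x2 XNOR x1) OR x1)

t3 = x2 XNOR x1
t4 = t3 OR x1 = (x2 XNOR x1) OR x1
t5 = x2 NAND t4 = x2 NAND ((x2 XNOR x1) OR x1)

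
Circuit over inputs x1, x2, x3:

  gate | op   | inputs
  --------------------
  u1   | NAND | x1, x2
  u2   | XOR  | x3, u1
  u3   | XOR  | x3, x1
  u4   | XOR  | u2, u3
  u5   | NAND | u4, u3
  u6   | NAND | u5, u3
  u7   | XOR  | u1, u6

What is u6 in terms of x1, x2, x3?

(((x3 XOR (x1 NAND x2)) XOR (x3 XOR x1)) NAND (x3 XOR x1)) NAND (x3 XOR x1)

u1 = x1 NAND x2
u2 = x3 XOR u1 = x3 XOR (x1 NAND x2)
u3 = x3 XOR x1
u4 = u2 XOR u3 = (x3 XOR (x1 NAND x2)) XOR (x3 XOR x1)
u5 = u4 NAND u3 = ((x3 XOR (x1 NAND x2)) XOR (x3 XOR x1)) NAND (x3 XOR x1)
u6 = u5 NAND u3 = (((x3 XOR (x1 NAND x2)) XOR (x3 XOR x1)) NAND (x3 XOR x1)) NAND (x3 XOR x1)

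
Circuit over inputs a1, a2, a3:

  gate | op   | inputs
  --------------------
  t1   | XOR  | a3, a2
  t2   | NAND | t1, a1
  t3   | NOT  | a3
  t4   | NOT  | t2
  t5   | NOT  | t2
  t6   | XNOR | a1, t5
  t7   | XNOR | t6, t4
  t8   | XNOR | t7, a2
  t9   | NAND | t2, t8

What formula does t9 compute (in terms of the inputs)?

t1 = a3 XOR a2
t2 = t1 NAND a1 = (a3 XOR a2) NAND a1
t4 = NOT t2 = NOT ((a3 XOR a2) NAND a1)
t5 = NOT t2 = NOT ((a3 XOR a2) NAND a1)
t6 = a1 XNOR t5 = a1 XNOR NOT ((a3 XOR a2) NAND a1)
t7 = t6 XNOR t4 = (a1 XNOR NOT ((a3 XOR a2) NAND a1)) XNOR NOT ((a3 XOR a2) NAND a1)
t8 = t7 XNOR a2 = ((a1 XNOR NOT ((a3 XOR a2) NAND a1)) XNOR NOT ((a3 XOR a2) NAND a1)) XNOR a2
t9 = t2 NAND t8 = ((a3 XOR a2) NAND a1) NAND (((a1 XNOR NOT ((a3 XOR a2) NAND a1)) XNOR NOT ((a3 XOR a2) NAND a1)) XNOR a2)

((a3 XOR a2) NAND a1) NAND (((a1 XNOR NOT ((a3 XOR a2) NAND a1)) XNOR NOT ((a3 XOR a2) NAND a1)) XNOR a2)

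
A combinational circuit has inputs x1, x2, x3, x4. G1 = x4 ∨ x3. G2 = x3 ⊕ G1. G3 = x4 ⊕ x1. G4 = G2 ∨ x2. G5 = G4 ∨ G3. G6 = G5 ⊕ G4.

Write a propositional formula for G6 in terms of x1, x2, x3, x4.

G1 = x4 ∨ x3
G2 = x3 ⊕ G1 = x3 ⊕ (x4 ∨ x3)
G3 = x4 ⊕ x1
G4 = G2 ∨ x2 = (x3 ⊕ (x4 ∨ x3)) ∨ x2
G5 = G4 ∨ G3 = ((x3 ⊕ (x4 ∨ x3)) ∨ x2) ∨ (x4 ⊕ x1)
G6 = G5 ⊕ G4 = (((x3 ⊕ (x4 ∨ x3)) ∨ x2) ∨ (x4 ⊕ x1)) ⊕ ((x3 ⊕ (x4 ∨ x3)) ∨ x2)

(((x3 ⊕ (x4 ∨ x3)) ∨ x2) ∨ (x4 ⊕ x1)) ⊕ ((x3 ⊕ (x4 ∨ x3)) ∨ x2)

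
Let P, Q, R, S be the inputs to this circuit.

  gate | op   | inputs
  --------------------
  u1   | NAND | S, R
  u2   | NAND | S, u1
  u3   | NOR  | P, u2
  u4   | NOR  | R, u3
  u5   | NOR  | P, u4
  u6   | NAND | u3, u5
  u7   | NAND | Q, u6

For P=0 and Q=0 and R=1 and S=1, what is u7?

u1 = 1 NAND 1 = 0
u2 = 1 NAND 0 = 1
u3 = 0 NOR 1 = 0
u4 = 1 NOR 0 = 0
u5 = 0 NOR 0 = 1
u6 = 0 NAND 1 = 1
u7 = 0 NAND 1 = 1

1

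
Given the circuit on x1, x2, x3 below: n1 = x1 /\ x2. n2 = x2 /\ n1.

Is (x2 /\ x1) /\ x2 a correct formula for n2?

Yes

n1 = x1 /\ x2
n2 = x2 /\ n1 = x2 /\ (x1 /\ x2)
At x1=0, x2=0, x3=0: circuit gives 0, formula gives 0.
At x1=1, x2=1, x3=0: circuit gives 1, formula gives 1.
Agrees on all 8 inputs.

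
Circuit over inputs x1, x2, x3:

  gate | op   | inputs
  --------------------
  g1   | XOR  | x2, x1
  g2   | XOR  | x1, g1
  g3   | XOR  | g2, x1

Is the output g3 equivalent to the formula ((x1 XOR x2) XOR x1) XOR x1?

g1 = x2 XOR x1
g2 = x1 XOR g1 = x1 XOR (x2 XOR x1)
g3 = g2 XOR x1 = (x1 XOR (x2 XOR x1)) XOR x1
At x1=0, x2=0, x3=0: circuit gives 0, formula gives 0.
At x1=0, x2=1, x3=0: circuit gives 1, formula gives 1.
Agrees on all 8 inputs.

Yes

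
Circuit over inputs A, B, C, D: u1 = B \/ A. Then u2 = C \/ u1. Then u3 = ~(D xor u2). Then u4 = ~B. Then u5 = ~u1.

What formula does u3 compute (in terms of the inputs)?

u1 = B \/ A
u2 = C \/ u1 = C \/ (B \/ A)
u3 = ~(D xor u2) = ~(D xor (C \/ (B \/ A)))

~(D xor (C \/ (B \/ A)))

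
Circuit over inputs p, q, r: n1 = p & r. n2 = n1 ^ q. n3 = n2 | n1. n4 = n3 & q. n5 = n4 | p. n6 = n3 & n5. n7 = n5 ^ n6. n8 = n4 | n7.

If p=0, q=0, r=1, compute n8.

n1 = 0 & 1 = 0
n2 = 0 ^ 0 = 0
n3 = 0 | 0 = 0
n4 = 0 & 0 = 0
n5 = 0 | 0 = 0
n6 = 0 & 0 = 0
n7 = 0 ^ 0 = 0
n8 = 0 | 0 = 0

0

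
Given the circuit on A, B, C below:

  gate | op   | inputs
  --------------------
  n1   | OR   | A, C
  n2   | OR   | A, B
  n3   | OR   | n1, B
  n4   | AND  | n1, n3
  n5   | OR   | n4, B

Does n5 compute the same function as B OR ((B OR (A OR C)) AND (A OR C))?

Yes

n1 = A OR C
n3 = n1 OR B = (A OR C) OR B
n4 = n1 AND n3 = (A OR C) AND ((A OR C) OR B)
n5 = n4 OR B = ((A OR C) AND ((A OR C) OR B)) OR B
At A=0, B=0, C=0: circuit gives 0, formula gives 0.
At A=0, B=0, C=1: circuit gives 1, formula gives 1.
Agrees on all 8 inputs.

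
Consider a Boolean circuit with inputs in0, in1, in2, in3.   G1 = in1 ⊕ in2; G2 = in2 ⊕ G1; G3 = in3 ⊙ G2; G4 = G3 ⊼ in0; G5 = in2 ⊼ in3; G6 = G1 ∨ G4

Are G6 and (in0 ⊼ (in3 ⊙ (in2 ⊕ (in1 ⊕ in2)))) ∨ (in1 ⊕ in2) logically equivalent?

G1 = in1 ⊕ in2
G2 = in2 ⊕ G1 = in2 ⊕ (in1 ⊕ in2)
G3 = in3 ⊙ G2 = in3 ⊙ (in2 ⊕ (in1 ⊕ in2))
G4 = G3 ⊼ in0 = (in3 ⊙ (in2 ⊕ (in1 ⊕ in2))) ⊼ in0
G6 = G1 ∨ G4 = (in1 ⊕ in2) ∨ ((in3 ⊙ (in2 ⊕ (in1 ⊕ in2))) ⊼ in0)
At in0=1, in1=0, in2=0, in3=0: circuit gives 0, formula gives 0.
At in0=0, in1=0, in2=0, in3=0: circuit gives 1, formula gives 1.
Agrees on all 16 inputs.

Yes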